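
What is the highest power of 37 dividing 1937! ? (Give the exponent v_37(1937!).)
v_37(1937!) = 53

Legendre's formula: v_p(n!) = Σ_{k ≥ 1} ⌊n / p^k⌋. For p = 37, n = 1937, the terms are:
  ⌊1937/37^1⌋ = ⌊1937/37⌋ = 52
  ⌊1937/37^2⌋ = ⌊1937/1369⌋ = 1
(the next term ⌊1937/37^3⌋ = 0, terminating the sum). Summing: v_37(1937!) = 52 + 1 = 53.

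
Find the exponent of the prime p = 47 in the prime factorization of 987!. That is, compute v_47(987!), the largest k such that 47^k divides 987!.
v_47(987!) = 21

Legendre's formula: v_p(n!) = Σ_{k ≥ 1} ⌊n / p^k⌋. For p = 47, n = 987, the terms are:
  ⌊987/47^1⌋ = ⌊987/47⌋ = 21
(the next term ⌊987/47^2⌋ = 0, terminating the sum). Summing: v_47(987!) = 21 = 21.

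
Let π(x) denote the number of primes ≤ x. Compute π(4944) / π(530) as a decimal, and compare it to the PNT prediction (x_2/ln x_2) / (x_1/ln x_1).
π(4944)/π(530) = 661/99 ≈ 6.6768;  PNT prediction ≈ 6.8794.

π(530) = 99 and π(4944) = 661, so π(4944)/π(530) ≈ 6.6768. The PNT-predicted ratio is (4944/ln(4944)) / (530/ln(530)) ≈ 6.8794. The two agree to within a few percent, as expected.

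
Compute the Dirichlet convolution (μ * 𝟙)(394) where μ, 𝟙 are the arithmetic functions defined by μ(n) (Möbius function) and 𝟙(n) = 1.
(μ * 𝟙)(394) = 0

Divisors of 394: [1, 2, 197, 394]. For each d | 394:
  d = 1: μ(1) · 𝟙(394/1) = 1 · 1 = 1
  d = 2: μ(2) · 𝟙(394/2) = -1 · 1 = -1
  d = 197: μ(197) · 𝟙(394/197) = -1 · 1 = -1
  d = 394: μ(394) · 𝟙(394/394) = 1 · 1 = 1
Summing: (μ * 𝟙)(394) = 1 + -1 + -1 + 1 = 0.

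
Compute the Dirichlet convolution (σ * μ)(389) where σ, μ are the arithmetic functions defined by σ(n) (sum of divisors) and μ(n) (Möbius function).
(σ * μ)(389) = 389

Divisors of 389: [1, 389]. For each d | 389:
  d = 1: σ(1) · μ(389/1) = 1 · -1 = -1
  d = 389: σ(389) · μ(389/389) = 390 · 1 = 390
Summing: (σ * μ)(389) = -1 + 390 = 389.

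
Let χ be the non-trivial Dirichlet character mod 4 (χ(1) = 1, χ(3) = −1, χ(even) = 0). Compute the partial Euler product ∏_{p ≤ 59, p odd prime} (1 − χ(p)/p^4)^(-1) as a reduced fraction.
∏ = 183445748413257490575399266073534557279290897400455519407927913/185496494900685179853577258476392044643206802826790649934643200

The odd primes p ≤ 59 are [3, 5, 7, 11, 13, 17, 19, 23, 29, 31, 37, 41, 43, 47, 53, 59]. For each, χ(p) = 1 if p ≡ 1 mod 4, χ(p) = −1 if p ≡ 3 mod 4. Taking (1 − χ(p)/p^4)^(-1) = p^4/(p^4 − χ(p)): (1 − (-1)/3^4)^(-1) · (1 − (1)/5^4)^(-1) · (1 − (-1)/7^4)^(-1) · (1 − (-1)/11^4)^(-1) · (1 − (1)/13^4)^(-1) · (1 − (1)/17^4)^(-1) · (1 − (-1)/19^4)^(-1) · (1 − (-1)/23^4)^(-1) · (1 − (1)/29^4)^(-1) · (1 − (-1)/31^4)^(-1) · (1 − (1)/37^4)^(-1) · (1 − (1)/41^4)^(-1) · (1 − (-1)/43^4)^(-1) · (1 − (-1)/47^4)^(-1) · (1 − (1)/53^4)^(-1) · (1 − (-1)/59^4)^(-1) = 183445748413257490575399266073534557279290897400455519407927913/185496494900685179853577258476392044643206802826790649934643200.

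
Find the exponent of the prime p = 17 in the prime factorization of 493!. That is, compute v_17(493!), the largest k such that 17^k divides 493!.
v_17(493!) = 30

Legendre's formula: v_p(n!) = Σ_{k ≥ 1} ⌊n / p^k⌋. For p = 17, n = 493, the terms are:
  ⌊493/17^1⌋ = ⌊493/17⌋ = 29
  ⌊493/17^2⌋ = ⌊493/289⌋ = 1
(the next term ⌊493/17^3⌋ = 0, terminating the sum). Summing: v_17(493!) = 29 + 1 = 30.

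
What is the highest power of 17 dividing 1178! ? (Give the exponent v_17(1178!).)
v_17(1178!) = 73

Legendre's formula: v_p(n!) = Σ_{k ≥ 1} ⌊n / p^k⌋. For p = 17, n = 1178, the terms are:
  ⌊1178/17^1⌋ = ⌊1178/17⌋ = 69
  ⌊1178/17^2⌋ = ⌊1178/289⌋ = 4
(the next term ⌊1178/17^3⌋ = 0, terminating the sum). Summing: v_17(1178!) = 69 + 4 = 73.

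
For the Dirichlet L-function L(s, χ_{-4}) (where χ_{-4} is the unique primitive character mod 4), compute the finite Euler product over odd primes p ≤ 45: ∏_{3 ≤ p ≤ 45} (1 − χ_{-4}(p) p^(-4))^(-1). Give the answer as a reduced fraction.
∏ = 86895436242675250318069981336761703653427013/87866829265048200003921257481906011724840960

The odd primes p ≤ 45 are [3, 5, 7, 11, 13, 17, 19, 23, 29, 31, 37, 41, 43]. For each, χ(p) = 1 if p ≡ 1 mod 4, χ(p) = −1 if p ≡ 3 mod 4. Taking (1 − χ(p)/p^4)^(-1) = p^4/(p^4 − χ(p)): (1 − (-1)/3^4)^(-1) · (1 − (1)/5^4)^(-1) · (1 − (-1)/7^4)^(-1) · (1 − (-1)/11^4)^(-1) · (1 − (1)/13^4)^(-1) · (1 − (1)/17^4)^(-1) · (1 − (-1)/19^4)^(-1) · (1 − (-1)/23^4)^(-1) · (1 − (1)/29^4)^(-1) · (1 − (-1)/31^4)^(-1) · (1 − (1)/37^4)^(-1) · (1 − (1)/41^4)^(-1) · (1 − (-1)/43^4)^(-1) = 86895436242675250318069981336761703653427013/87866829265048200003921257481906011724840960.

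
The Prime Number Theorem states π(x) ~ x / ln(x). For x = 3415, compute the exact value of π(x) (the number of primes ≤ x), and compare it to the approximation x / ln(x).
π(3415) = 480;  x/ln(x) ≈ 419.74;  relative error ≈ 12.55%.

Directly count primes up to 3415: π(3415) = 480. The PNT approximation gives 3415/ln(3415) ≈ 3415/8.13593 ≈ 419.74. Relative error (π(x) − x/ln(x)) / π(x) ≈ 12.55%; the approximation is known to undercount slightly (Li(x) is a better estimate).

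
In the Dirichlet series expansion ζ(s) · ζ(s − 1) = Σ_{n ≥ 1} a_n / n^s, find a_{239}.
σ(239) = 240

In the product (Σ m^0/m^s)(Σ k / k^s) = Σ (Σ_{d | n} d) / n^s, the coefficient of 1/n^s is σ(n) = Σ_{d | n} d. For n = 239, divisors are [1, 239]; summing: σ(239) = 240.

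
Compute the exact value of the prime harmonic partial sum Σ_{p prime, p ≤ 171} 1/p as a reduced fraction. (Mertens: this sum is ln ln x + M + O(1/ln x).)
Σ 1/p = 1840793455149223796977553240989608507934961889604586193282330007699/962947420735983927056946215901134429196419130606213075415963491270

π(171) = 39, so the primes ≤ 171 are [2, 3, 5, 7, 11, 13, 17, 19, 23, 29, 31, 37, 41, 43, 47, 53, 59, 61, 67, 71, 73, 79, 83, 89, 97, 101, 103, 107, 109, 113, 127, 131, 137, 139, 149, 151, 157, 163, 167]. Summing 1/p over these primes: 1840793455149223796977553240989608507934961889604586193282330007699/962947420735983927056946215901134429196419130606213075415963491270 ≈ 1.9116. Mertens estimate ln ln(171) + 0.2615 ≈ 1.8989.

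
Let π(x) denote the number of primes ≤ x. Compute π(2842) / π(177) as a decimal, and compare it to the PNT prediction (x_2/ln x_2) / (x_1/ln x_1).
π(2842)/π(177) = 412/40 ≈ 10.3000;  PNT prediction ≈ 10.4512.

π(177) = 40 and π(2842) = 412, so π(2842)/π(177) ≈ 10.3000. The PNT-predicted ratio is (2842/ln(2842)) / (177/ln(177)) ≈ 10.4512. The two agree to within a few percent, as expected.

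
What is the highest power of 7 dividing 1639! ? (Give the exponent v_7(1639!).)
v_7(1639!) = 271

Legendre's formula: v_p(n!) = Σ_{k ≥ 1} ⌊n / p^k⌋. For p = 7, n = 1639, the terms are:
  ⌊1639/7^1⌋ = ⌊1639/7⌋ = 234
  ⌊1639/7^2⌋ = ⌊1639/49⌋ = 33
  ⌊1639/7^3⌋ = ⌊1639/343⌋ = 4
(the next term ⌊1639/7^4⌋ = 0, terminating the sum). Summing: v_7(1639!) = 234 + 33 + 4 = 271.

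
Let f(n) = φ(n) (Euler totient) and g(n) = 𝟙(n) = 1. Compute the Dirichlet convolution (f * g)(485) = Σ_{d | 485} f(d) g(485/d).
(φ * 𝟙)(485) = 485

Divisors of 485: [1, 5, 97, 485]. For each d | 485:
  d = 1: φ(1) · 𝟙(485/1) = 1 · 1 = 1
  d = 5: φ(5) · 𝟙(485/5) = 4 · 1 = 4
  d = 97: φ(97) · 𝟙(485/97) = 96 · 1 = 96
  d = 485: φ(485) · 𝟙(485/485) = 384 · 1 = 384
Summing: (φ * 𝟙)(485) = 1 + 4 + 96 + 384 = 485.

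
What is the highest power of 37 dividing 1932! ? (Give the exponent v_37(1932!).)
v_37(1932!) = 53

Legendre's formula: v_p(n!) = Σ_{k ≥ 1} ⌊n / p^k⌋. For p = 37, n = 1932, the terms are:
  ⌊1932/37^1⌋ = ⌊1932/37⌋ = 52
  ⌊1932/37^2⌋ = ⌊1932/1369⌋ = 1
(the next term ⌊1932/37^3⌋ = 0, terminating the sum). Summing: v_37(1932!) = 52 + 1 = 53.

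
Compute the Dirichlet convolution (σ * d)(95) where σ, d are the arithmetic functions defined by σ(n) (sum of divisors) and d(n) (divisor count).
(σ * d)(95) = 176

Divisors of 95: [1, 5, 19, 95]. For each d | 95:
  d = 1: σ(1) · d(95/1) = 1 · 4 = 4
  d = 5: σ(5) · d(95/5) = 6 · 2 = 12
  d = 19: σ(19) · d(95/19) = 20 · 2 = 40
  d = 95: σ(95) · d(95/95) = 120 · 1 = 120
Summing: (σ * d)(95) = 4 + 12 + 40 + 120 = 176.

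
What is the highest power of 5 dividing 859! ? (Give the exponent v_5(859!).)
v_5(859!) = 212

Legendre's formula: v_p(n!) = Σ_{k ≥ 1} ⌊n / p^k⌋. For p = 5, n = 859, the terms are:
  ⌊859/5^1⌋ = ⌊859/5⌋ = 171
  ⌊859/5^2⌋ = ⌊859/25⌋ = 34
  ⌊859/5^3⌋ = ⌊859/125⌋ = 6
  ⌊859/5^4⌋ = ⌊859/625⌋ = 1
(the next term ⌊859/5^5⌋ = 0, terminating the sum). Summing: v_5(859!) = 171 + 34 + 6 + 1 = 212.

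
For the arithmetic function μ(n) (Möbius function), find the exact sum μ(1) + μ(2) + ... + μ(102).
Σ_{n ≤ 102} μ(n) = -1

Compute μ(n) for each 1 ≤ n ≤ 102: μ(1) = 1, μ(2) = -1, μ(3) = -1, μ(4) = 0, μ(5) = -1, μ(6) = 1, μ(7) = -1, μ(8) = 0, μ(9) = 0, μ(10) = 1, μ(11) = -1, μ(12) = 0, μ(13) = -1, μ(14) = 1, μ(15) = 1, μ(16) = 0, μ(17) = -1, μ(18) = 0, μ(19) = -1, μ(20) = 0, μ(21) = 1, μ(22) = 1, μ(23) = -1, μ(24) = 0, μ(25) = 0, μ(26) = 1, μ(27) = 0, μ(28) = 0, μ(29) = -1, μ(30) = -1, μ(31) = -1, μ(32) = 0, μ(33) = 1, μ(34) = 1, μ(35) = 1, μ(36) = 0, μ(37) = -1, μ(38) = 1, μ(39) = 1, μ(40) = 0, μ(41) = -1, μ(42) = -1, μ(43) = -1, μ(44) = 0, μ(45) = 0, μ(46) = 1, μ(47) = -1, μ(48) = 0, μ(49) = 0, μ(50) = 0, μ(51) = 1, μ(52) = 0, μ(53) = -1, μ(54) = 0, μ(55) = 1, μ(56) = 0, μ(57) = 1, μ(58) = 1, μ(59) = -1, μ(60) = 0, μ(61) = -1, μ(62) = 1, μ(63) = 0, μ(64) = 0, μ(65) = 1, μ(66) = -1, μ(67) = -1, μ(68) = 0, μ(69) = 1, μ(70) = -1, μ(71) = -1, μ(72) = 0, μ(73) = -1, μ(74) = 1, μ(75) = 0, μ(76) = 0, μ(77) = 1, μ(78) = -1, μ(79) = -1, μ(80) = 0, μ(81) = 0, μ(82) = 1, μ(83) = -1, μ(84) = 0, μ(85) = 1, μ(86) = 1, μ(87) = 1, μ(88) = 0, μ(89) = -1, μ(90) = 0, μ(91) = 1, μ(92) = 0, μ(93) = 1, μ(94) = 1, μ(95) = 1, μ(96) = 0, μ(97) = -1, μ(98) = 0, μ(99) = 0, μ(100) = 0, μ(101) = -1, μ(102) = -1. Summing all 102 values: -1. (Mertens function M(x) = Σ_{n ≤ x} μ(n); on average M(x) should be small (PNT ⟺ M(x) = o(x)).)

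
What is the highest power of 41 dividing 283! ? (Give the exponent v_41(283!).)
v_41(283!) = 6

Legendre's formula: v_p(n!) = Σ_{k ≥ 1} ⌊n / p^k⌋. For p = 41, n = 283, the terms are:
  ⌊283/41^1⌋ = ⌊283/41⌋ = 6
(the next term ⌊283/41^2⌋ = 0, terminating the sum). Summing: v_41(283!) = 6 = 6.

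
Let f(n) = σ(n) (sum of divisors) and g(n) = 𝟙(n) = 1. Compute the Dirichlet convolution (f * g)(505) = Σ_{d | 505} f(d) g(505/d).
(σ * 𝟙)(505) = 721

Divisors of 505: [1, 5, 101, 505]. For each d | 505:
  d = 1: σ(1) · 𝟙(505/1) = 1 · 1 = 1
  d = 5: σ(5) · 𝟙(505/5) = 6 · 1 = 6
  d = 101: σ(101) · 𝟙(505/101) = 102 · 1 = 102
  d = 505: σ(505) · 𝟙(505/505) = 612 · 1 = 612
Summing: (σ * 𝟙)(505) = 1 + 6 + 102 + 612 = 721.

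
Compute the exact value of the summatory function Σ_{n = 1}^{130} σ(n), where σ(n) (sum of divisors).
Σ_{n ≤ 130} σ(n) = 13963

Compute σ(n) for each 1 ≤ n ≤ 130: σ(1) = 1, σ(2) = 3, σ(3) = 4, σ(4) = 7, σ(5) = 6, σ(6) = 12, σ(7) = 8, σ(8) = 15, σ(9) = 13, σ(10) = 18, σ(11) = 12, σ(12) = 28, σ(13) = 14, σ(14) = 24, σ(15) = 24, σ(16) = 31, σ(17) = 18, σ(18) = 39, σ(19) = 20, σ(20) = 42, σ(21) = 32, σ(22) = 36, σ(23) = 24, σ(24) = 60, σ(25) = 31, σ(26) = 42, σ(27) = 40, σ(28) = 56, σ(29) = 30, σ(30) = 72, σ(31) = 32, σ(32) = 63, σ(33) = 48, σ(34) = 54, σ(35) = 48, σ(36) = 91, σ(37) = 38, σ(38) = 60, σ(39) = 56, σ(40) = 90, σ(41) = 42, σ(42) = 96, σ(43) = 44, σ(44) = 84, σ(45) = 78, σ(46) = 72, σ(47) = 48, σ(48) = 124, σ(49) = 57, σ(50) = 93, σ(51) = 72, σ(52) = 98, σ(53) = 54, σ(54) = 120, σ(55) = 72, σ(56) = 120, σ(57) = 80, σ(58) = 90, σ(59) = 60, σ(60) = 168, σ(61) = 62, σ(62) = 96, σ(63) = 104, σ(64) = 127, σ(65) = 84, σ(66) = 144, σ(67) = 68, σ(68) = 126, σ(69) = 96, σ(70) = 144, σ(71) = 72, σ(72) = 195, σ(73) = 74, σ(74) = 114, σ(75) = 124, σ(76) = 140, σ(77) = 96, σ(78) = 168, σ(79) = 80, σ(80) = 186, σ(81) = 121, σ(82) = 126, σ(83) = 84, σ(84) = 224, σ(85) = 108, σ(86) = 132, σ(87) = 120, σ(88) = 180, σ(89) = 90, σ(90) = 234, σ(91) = 112, σ(92) = 168, σ(93) = 128, σ(94) = 144, σ(95) = 120, σ(96) = 252, σ(97) = 98, σ(98) = 171, σ(99) = 156, σ(100) = 217, σ(101) = 102, σ(102) = 216, σ(103) = 104, σ(104) = 210, σ(105) = 192, σ(106) = 162, σ(107) = 108, σ(108) = 280, σ(109) = 110, σ(110) = 216, σ(111) = 152, σ(112) = 248, σ(113) = 114, σ(114) = 240, σ(115) = 144, σ(116) = 210, σ(117) = 182, σ(118) = 180, σ(119) = 144, σ(120) = 360, σ(121) = 133, σ(122) = 186, σ(123) = 168, σ(124) = 224, σ(125) = 156, σ(126) = 312, σ(127) = 128, σ(128) = 255, σ(129) = 176, σ(130) = 252. Summing all 130 values: 13963. (Average order: Σ_{n ≤ x} σ(n) ~ (π²/12) x². For x = 130, (π²/12)·130² ≈ 13899.69.)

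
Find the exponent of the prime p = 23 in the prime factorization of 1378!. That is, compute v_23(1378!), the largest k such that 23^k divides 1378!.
v_23(1378!) = 61

Legendre's formula: v_p(n!) = Σ_{k ≥ 1} ⌊n / p^k⌋. For p = 23, n = 1378, the terms are:
  ⌊1378/23^1⌋ = ⌊1378/23⌋ = 59
  ⌊1378/23^2⌋ = ⌊1378/529⌋ = 2
(the next term ⌊1378/23^3⌋ = 0, terminating the sum). Summing: v_23(1378!) = 59 + 2 = 61.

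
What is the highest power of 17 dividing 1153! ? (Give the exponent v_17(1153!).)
v_17(1153!) = 70

Legendre's formula: v_p(n!) = Σ_{k ≥ 1} ⌊n / p^k⌋. For p = 17, n = 1153, the terms are:
  ⌊1153/17^1⌋ = ⌊1153/17⌋ = 67
  ⌊1153/17^2⌋ = ⌊1153/289⌋ = 3
(the next term ⌊1153/17^3⌋ = 0, terminating the sum). Summing: v_17(1153!) = 67 + 3 = 70.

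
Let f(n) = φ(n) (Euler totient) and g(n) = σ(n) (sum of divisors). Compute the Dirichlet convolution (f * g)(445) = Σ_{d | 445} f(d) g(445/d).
(φ * σ)(445) = 1780

Divisors of 445: [1, 5, 89, 445]. For each d | 445:
  d = 1: φ(1) · σ(445/1) = 1 · 540 = 540
  d = 5: φ(5) · σ(445/5) = 4 · 90 = 360
  d = 89: φ(89) · σ(445/89) = 88 · 6 = 528
  d = 445: φ(445) · σ(445/445) = 352 · 1 = 352
Summing: (φ * σ)(445) = 540 + 360 + 528 + 352 = 1780.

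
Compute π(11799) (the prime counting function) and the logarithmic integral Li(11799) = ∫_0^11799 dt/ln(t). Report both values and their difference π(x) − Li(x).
π(11799) = 1413;  Li(11799) ≈ 1439.68;  π(x) − Li(x) ≈ -26.68.

Direct count of primes ≤ 11799 gives π(11799) = 1413. Numerical evaluation of the logarithmic integral gives Li(11799) ≈ 1439.68. The difference π(x) − Li(x) ≈ -26.68 is typically negative for small/moderate x (Li(x) overestimates), though Littlewood's theorem shows this sign changes infinitely often.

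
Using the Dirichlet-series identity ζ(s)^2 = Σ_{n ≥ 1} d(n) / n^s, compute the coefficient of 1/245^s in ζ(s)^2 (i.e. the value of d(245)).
d(245) = 6

ζ(s)^2 = (Σ 1/m^s)(Σ 1/k^s). The coefficient of 1/n^s in the product is the number of ordered pairs (m, k) with mk = n, which equals d(n). For n = 245, divisors are [1, 5, 7, 35, 49, 245], so d(245) = 6.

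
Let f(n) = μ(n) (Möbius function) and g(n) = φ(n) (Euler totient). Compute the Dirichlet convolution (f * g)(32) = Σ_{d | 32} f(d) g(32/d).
(μ * φ)(32) = 8

Divisors of 32: [1, 2, 4, 8, 16, 32]. For each d | 32:
  d = 1: μ(1) · φ(32/1) = 1 · 16 = 16
  d = 2: μ(2) · φ(32/2) = -1 · 8 = -8
  d = 4: μ(4) · φ(32/4) = 0 · 4 = 0
  d = 8: μ(8) · φ(32/8) = 0 · 2 = 0
  d = 16: μ(16) · φ(32/16) = 0 · 1 = 0
  d = 32: μ(32) · φ(32/32) = 0 · 1 = 0
Summing: (μ * φ)(32) = 16 + -8 + 0 + 0 + 0 + 0 = 8.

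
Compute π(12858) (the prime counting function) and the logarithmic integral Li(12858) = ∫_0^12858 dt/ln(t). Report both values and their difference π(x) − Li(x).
π(12858) = 1532;  Li(12858) ≈ 1552.11;  π(x) − Li(x) ≈ -20.11.

Direct count of primes ≤ 12858 gives π(12858) = 1532. Numerical evaluation of the logarithmic integral gives Li(12858) ≈ 1552.11. The difference π(x) − Li(x) ≈ -20.11 is typically negative for small/moderate x (Li(x) overestimates), though Littlewood's theorem shows this sign changes infinitely often.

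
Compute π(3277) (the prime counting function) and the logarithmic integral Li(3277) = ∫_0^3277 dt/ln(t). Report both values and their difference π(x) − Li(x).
π(3277) = 462;  Li(3277) ≈ 477.16;  π(x) − Li(x) ≈ -15.16.

Direct count of primes ≤ 3277 gives π(3277) = 462. Numerical evaluation of the logarithmic integral gives Li(3277) ≈ 477.16. The difference π(x) − Li(x) ≈ -15.16 is typically negative for small/moderate x (Li(x) overestimates), though Littlewood's theorem shows this sign changes infinitely often.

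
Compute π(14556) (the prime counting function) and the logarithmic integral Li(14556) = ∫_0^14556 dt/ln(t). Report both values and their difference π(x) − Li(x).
π(14556) = 1705;  Li(14556) ≈ 1730.38;  π(x) − Li(x) ≈ -25.38.

Direct count of primes ≤ 14556 gives π(14556) = 1705. Numerical evaluation of the logarithmic integral gives Li(14556) ≈ 1730.38. The difference π(x) − Li(x) ≈ -25.38 is typically negative for small/moderate x (Li(x) overestimates), though Littlewood's theorem shows this sign changes infinitely often.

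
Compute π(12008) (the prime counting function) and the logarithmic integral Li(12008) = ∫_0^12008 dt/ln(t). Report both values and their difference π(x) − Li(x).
π(12008) = 1439;  Li(12008) ≈ 1461.95;  π(x) − Li(x) ≈ -22.95.

Direct count of primes ≤ 12008 gives π(12008) = 1439. Numerical evaluation of the logarithmic integral gives Li(12008) ≈ 1461.95. The difference π(x) − Li(x) ≈ -22.95 is typically negative for small/moderate x (Li(x) overestimates), though Littlewood's theorem shows this sign changes infinitely often.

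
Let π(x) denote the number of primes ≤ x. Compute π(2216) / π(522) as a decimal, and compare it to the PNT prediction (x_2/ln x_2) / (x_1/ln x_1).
π(2216)/π(522) = 330/98 ≈ 3.3673;  PNT prediction ≈ 3.4485.

π(522) = 98 and π(2216) = 330, so π(2216)/π(522) ≈ 3.3673. The PNT-predicted ratio is (2216/ln(2216)) / (522/ln(522)) ≈ 3.4485. The two agree to within a few percent, as expected.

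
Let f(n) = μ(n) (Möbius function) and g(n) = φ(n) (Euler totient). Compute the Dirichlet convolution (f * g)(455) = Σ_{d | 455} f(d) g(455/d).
(μ * φ)(455) = 165

Divisors of 455: [1, 5, 7, 13, 35, 65, 91, 455]. For each d | 455:
  d = 1: μ(1) · φ(455/1) = 1 · 288 = 288
  d = 5: μ(5) · φ(455/5) = -1 · 72 = -72
  d = 7: μ(7) · φ(455/7) = -1 · 48 = -48
  d = 13: μ(13) · φ(455/13) = -1 · 24 = -24
  d = 35: μ(35) · φ(455/35) = 1 · 12 = 12
  d = 65: μ(65) · φ(455/65) = 1 · 6 = 6
  d = 91: μ(91) · φ(455/91) = 1 · 4 = 4
  d = 455: μ(455) · φ(455/455) = -1 · 1 = -1
Summing: (μ * φ)(455) = 288 + -72 + -48 + -24 + 12 + 6 + 4 + -1 = 165.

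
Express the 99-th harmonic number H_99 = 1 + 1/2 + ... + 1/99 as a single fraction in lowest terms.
H_99 = 360968703235711654233892612988250163157207/69720375229712477164533808935312303556800

Direct summation: H_99 = 1 + 1/2 + ... + 1/99. The least common denominator is lcm(1, ..., 99) = 69720375229712477164533808935312303556800; over this denominator the numerator is 69720375229712477164533808935312303556800 + 34860187614856238582266904467656151778400 + 23240125076570825721511269645104101185600 + 17430093807428119291133452233828075889200 + 13944075045942495432906761787062460711360 + 11620062538285412860755634822552050592800 + 9960053604244639594933401276473186222400 + 8715046903714059645566726116914037944600 + 7746708358856941907170423215034700395200 + 6972037522971247716453380893531230355680 + 6338215929973861560412164448664754868800 + 5810031269142706430377817411276025296400 + 5363105786900959781887216071947100273600 + 4980026802122319797466700638236593111200 + 4648025015314165144302253929020820237120 + 4357523451857029822783363058457018972300 + 4101198542924263362619635819724253150400 + 3873354179428470953585211607517350197600 + 3669493433142761956028095207121700187200 + 3486018761485623858226690446765615177840 + 3320017868081546531644467092157728740800 + 3169107964986930780206082224332377434400 + 3031320662161412050631904736317926241600 + 2905015634571353215188908705638012648200 + 2788815009188499086581352357412492142272 + 2681552893450479890943608035973550136800 + 2582236119618980635723474405011566798400 + 2490013401061159898733350319118296555600 + 2404150869990085419466683066734907019200 + 2324012507657082572151126964510410118560 + 2249044362248789585952703514042332372800 + 2178761725928514911391681529228509486150 + 2112738643324620520137388149554918289600 + 2050599271462131681309817909862126575200 + 1992010720848927918986680255294637244480 + 1936677089714235476792605803758675098800 + 1884334465667904788230643484738170366400 + 1834746716571380978014047603560850093600 + 1787701928966986593962405357315700091200 + 1743009380742811929113345223382807588920 + 1700496956822255540598385583788104964800 + 1660008934040773265822233546078864370400 + 1621404075109592492198460672914239617600 + 1584553982493465390103041112166188717200 + 1549341671771388381434084643006940079040 + 1515660331080706025315952368158963120800 + 1483412238930052705628378913517283054400 + 1452507817285676607594454352819006324100 + 1422864800606377084990485896639026603200 + 1394407504594249543290676178706246071136 + 1367066180974754454206545273241417716800 + 1340776446725239945471804017986775068400 + 1315478777919103342727052998779477425600 + 1291118059809490317861737202505783399200 + 1267643185994772312082432889732950973760 + 1245006700530579949366675159559148277800 + 1223164477714253985342698402373900062400 + 1202075434995042709733341533367453509600 + 1181701275079872494314132354835801755200 + 1162006253828541286075563482255205059280 + 1142956970978893068271046048119873828800 + 1124522181124394792976351757021166186400 + 1106672622693848843881489030719242913600 + 1089380862964257455695840764614254743075 + 1072621157380191956377443214389420054720 + 1056369321662310260068694074777459144800 + 1040602615368842942754235954258392590400 + 1025299635731065840654908954931063287600 + 1010440220720470683543968245439308747200 + 996005360424463959493340127647318622240 + 981977115911443340345546604722708500800 + 968338544857117738396302901879337549400 + 955073633283732563897723410072771281600 + 942167232833952394115321742369085183200 + 929605003062833028860450785804164047424 + 917373358285690489007023801780425046800 + 905459418567694508630309206952107838400 + 893850964483493296981202678657850045600 + 882536395312816166639668467535598779200 + 871504690371405964556672611691403794460 + 860745373206326878574491468337188932800 + 850248478411127770299192791894052482400 + 840004520839909363428118179943521729600 + 830004467020386632911116773039432185200 + 820239708584852672523927163944850630080 + 810702037554796246099230336457119808800 + 801383623330028473155561022244969006400 + 792276991246732695051520556083094358600 + 783375002581039069264424819497891051200 + 774670835885694190717042321503470039520 + 766157969557279968841030867421014324800 + 757830165540353012657976184079481560400 + 749681454082929861984234504680777457600 + 741706119465026352814189456758641527200 + 733898686628552391205619041424340037440 + 726253908642838303797227176409503162050 + 718766754945489455304472257065075294400 + 711432400303188542495242948319513301600 + 704246214441540173379129383184972763200 = 360968703235711654233892612988250163157207, so H_99 = 360968703235711654233892612988250163157207/69720375229712477164533808935312303556800 (already in lowest terms) ≈ 5.17738. (The PNT-adjacent estimate ln(99) + γ ≈ 5.17234 matches within O(1/n).)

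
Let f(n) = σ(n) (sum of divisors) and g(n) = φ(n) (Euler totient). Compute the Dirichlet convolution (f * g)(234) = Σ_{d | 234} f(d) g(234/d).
(σ * φ)(234) = 2808

Divisors of 234: [1, 2, 3, 6, 9, 13, 18, 26, 39, 78, 117, 234]. For each d | 234:
  d = 1: σ(1) · φ(234/1) = 1 · 72 = 72
  d = 2: σ(2) · φ(234/2) = 3 · 72 = 216
  d = 3: σ(3) · φ(234/3) = 4 · 24 = 96
  d = 6: σ(6) · φ(234/6) = 12 · 24 = 288
  d = 9: σ(9) · φ(234/9) = 13 · 12 = 156
  d = 13: σ(13) · φ(234/13) = 14 · 6 = 84
  d = 18: σ(18) · φ(234/18) = 39 · 12 = 468
  d = 26: σ(26) · φ(234/26) = 42 · 6 = 252
  d = 39: σ(39) · φ(234/39) = 56 · 2 = 112
  d = 78: σ(78) · φ(234/78) = 168 · 2 = 336
  d = 117: σ(117) · φ(234/117) = 182 · 1 = 182
  d = 234: σ(234) · φ(234/234) = 546 · 1 = 546
Summing: (σ * φ)(234) = 72 + 216 + 96 + 288 + 156 + 84 + 468 + 252 + 112 + 336 + 182 + 546 = 2808.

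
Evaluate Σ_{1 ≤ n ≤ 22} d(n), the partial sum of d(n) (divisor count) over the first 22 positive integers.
Σ_{n ≤ 22} d(n) = 74

Compute d(n) for each 1 ≤ n ≤ 22: d(1) = 1, d(2) = 2, d(3) = 2, d(4) = 3, d(5) = 2, d(6) = 4, d(7) = 2, d(8) = 4, d(9) = 3, d(10) = 4, d(11) = 2, d(12) = 6, d(13) = 2, d(14) = 4, d(15) = 4, d(16) = 5, d(17) = 2, d(18) = 6, d(19) = 2, d(20) = 6, d(21) = 4, d(22) = 4. Summing all 22 values: 74. (Dirichlet's divisor formula: Σ_{n ≤ x} d(n) = x ln(x) + (2γ − 1) x + O(√x). For x = 22, the asymptotic estimate is ≈ 71.40.)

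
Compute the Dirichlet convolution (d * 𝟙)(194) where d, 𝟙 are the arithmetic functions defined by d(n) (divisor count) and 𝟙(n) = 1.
(d * 𝟙)(194) = 9

Divisors of 194: [1, 2, 97, 194]. For each d | 194:
  d = 1: d(1) · 𝟙(194/1) = 1 · 1 = 1
  d = 2: d(2) · 𝟙(194/2) = 2 · 1 = 2
  d = 97: d(97) · 𝟙(194/97) = 2 · 1 = 2
  d = 194: d(194) · 𝟙(194/194) = 4 · 1 = 4
Summing: (d * 𝟙)(194) = 1 + 2 + 2 + 4 = 9.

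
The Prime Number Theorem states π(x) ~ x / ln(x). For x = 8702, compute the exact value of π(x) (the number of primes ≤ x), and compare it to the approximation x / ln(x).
π(8702) = 1084;  x/ln(x) ≈ 959.29;  relative error ≈ 11.50%.

Directly count primes up to 8702: π(8702) = 1084. The PNT approximation gives 8702/ln(8702) ≈ 8702/9.07131 ≈ 959.29. Relative error (π(x) − x/ln(x)) / π(x) ≈ 11.50%; the approximation is known to undercount slightly (Li(x) is a better estimate).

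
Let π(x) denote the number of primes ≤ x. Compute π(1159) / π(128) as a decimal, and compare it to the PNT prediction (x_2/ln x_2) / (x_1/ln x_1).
π(1159)/π(128) = 191/31 ≈ 6.1613;  PNT prediction ≈ 6.2270.

π(128) = 31 and π(1159) = 191, so π(1159)/π(128) ≈ 6.1613. The PNT-predicted ratio is (1159/ln(1159)) / (128/ln(128)) ≈ 6.2270. The two agree to within a few percent, as expected.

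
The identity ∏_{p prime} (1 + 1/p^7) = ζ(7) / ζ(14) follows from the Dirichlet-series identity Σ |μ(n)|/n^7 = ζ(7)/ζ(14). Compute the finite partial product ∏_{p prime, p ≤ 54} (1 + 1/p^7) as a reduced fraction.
∏ = 309952223984670960543603211891856695601672510675385627534277668624533812457091991127236052954668734671204274242309849088/307404601692723276790274585782287621574695329443342398483341336503340384695750533342769593387518417543812906517214978125

The primes p ≤ 54 are [2, 3, 5, 7, 11, 13, 17, 19, 23, 29, 31, 37, 41, 43, 47, 53]. For each, (1 + 1/p^7) = (p^7 + 1)/p^7. Multiplying these fractions over p ∈ [2, 3, 5, 7, 11, 13, 17, 19, 23, 29, 31, 37, 41, 43, 47, 53] gives 309952223984670960543603211891856695601672510675385627534277668624533812457091991127236052954668734671204274242309849088/307404601692723276790274585782287621574695329443342398483341336503340384695750533342769593387518417543812906517214978125. (In the limit P → ∞ this tends to ζ(7)/ζ(14).)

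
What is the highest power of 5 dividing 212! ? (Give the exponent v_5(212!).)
v_5(212!) = 51

Legendre's formula: v_p(n!) = Σ_{k ≥ 1} ⌊n / p^k⌋. For p = 5, n = 212, the terms are:
  ⌊212/5^1⌋ = ⌊212/5⌋ = 42
  ⌊212/5^2⌋ = ⌊212/25⌋ = 8
  ⌊212/5^3⌋ = ⌊212/125⌋ = 1
(the next term ⌊212/5^4⌋ = 0, terminating the sum). Summing: v_5(212!) = 42 + 8 + 1 = 51.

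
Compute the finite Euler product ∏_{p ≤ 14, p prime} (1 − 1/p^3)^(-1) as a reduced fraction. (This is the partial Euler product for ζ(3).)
∏ = 39364325/32767248

The primes p ≤ 14 are [2, 3, 5, 7, 11, 13]. For each prime, (1 − 1/p^3)^(-1) = p^3 / (p^3 − 1). The product is (1 − 1/2^3)^(-1), (1 − 1/3^3)^(-1), (1 − 1/5^3)^(-1), (1 − 1/7^3)^(-1), (1 − 1/11^3)^(-1), (1 − 1/13^3)^(-1) = ∏ p^3 / (p^3 − 1) = 39364325/32767248.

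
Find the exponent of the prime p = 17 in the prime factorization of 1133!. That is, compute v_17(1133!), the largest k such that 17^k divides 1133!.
v_17(1133!) = 69

Legendre's formula: v_p(n!) = Σ_{k ≥ 1} ⌊n / p^k⌋. For p = 17, n = 1133, the terms are:
  ⌊1133/17^1⌋ = ⌊1133/17⌋ = 66
  ⌊1133/17^2⌋ = ⌊1133/289⌋ = 3
(the next term ⌊1133/17^3⌋ = 0, terminating the sum). Summing: v_17(1133!) = 66 + 3 = 69.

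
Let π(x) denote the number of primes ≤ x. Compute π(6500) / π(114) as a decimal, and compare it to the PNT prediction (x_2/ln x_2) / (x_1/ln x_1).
π(6500)/π(114) = 842/30 ≈ 28.0667;  PNT prediction ≈ 30.7585.

π(114) = 30 and π(6500) = 842, so π(6500)/π(114) ≈ 28.0667. The PNT-predicted ratio is (6500/ln(6500)) / (114/ln(114)) ≈ 30.7585. The two agree to within a few percent, as expected.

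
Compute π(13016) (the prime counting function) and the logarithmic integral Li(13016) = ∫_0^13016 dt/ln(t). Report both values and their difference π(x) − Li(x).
π(13016) = 1551;  Li(13016) ≈ 1568.80;  π(x) − Li(x) ≈ -17.80.

Direct count of primes ≤ 13016 gives π(13016) = 1551. Numerical evaluation of the logarithmic integral gives Li(13016) ≈ 1568.80. The difference π(x) − Li(x) ≈ -17.80 is typically negative for small/moderate x (Li(x) overestimates), though Littlewood's theorem shows this sign changes infinitely often.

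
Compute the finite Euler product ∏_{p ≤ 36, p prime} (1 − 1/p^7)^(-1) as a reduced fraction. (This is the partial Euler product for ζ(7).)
∏ = 37031956963631386906046525229438701635098769061332515193389940565625/36725327022248259763071767483224373757798563246158812707599806493184

The primes p ≤ 36 are [2, 3, 5, 7, 11, 13, 17, 19, 23, 29, 31]. For each prime, (1 − 1/p^7)^(-1) = p^7 / (p^7 − 1). The product is (1 − 1/2^7)^(-1), (1 − 1/3^7)^(-1), (1 − 1/5^7)^(-1), (1 − 1/7^7)^(-1), (1 − 1/11^7)^(-1), (1 − 1/13^7)^(-1), (1 − 1/17^7)^(-1), (1 − 1/19^7)^(-1), (1 − 1/23^7)^(-1), (1 − 1/29^7)^(-1), (1 − 1/31^7)^(-1) = ∏ p^7 / (p^7 − 1) = 37031956963631386906046525229438701635098769061332515193389940565625/36725327022248259763071767483224373757798563246158812707599806493184.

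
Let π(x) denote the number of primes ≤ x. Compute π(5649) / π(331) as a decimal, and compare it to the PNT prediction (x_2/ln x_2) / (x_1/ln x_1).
π(5649)/π(331) = 742/67 ≈ 11.0746;  PNT prediction ≈ 11.4619.

π(331) = 67 and π(5649) = 742, so π(5649)/π(331) ≈ 11.0746. The PNT-predicted ratio is (5649/ln(5649)) / (331/ln(331)) ≈ 11.4619. The two agree to within a few percent, as expected.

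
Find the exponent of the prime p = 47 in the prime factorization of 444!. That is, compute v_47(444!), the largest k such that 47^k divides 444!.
v_47(444!) = 9

Legendre's formula: v_p(n!) = Σ_{k ≥ 1} ⌊n / p^k⌋. For p = 47, n = 444, the terms are:
  ⌊444/47^1⌋ = ⌊444/47⌋ = 9
(the next term ⌊444/47^2⌋ = 0, terminating the sum). Summing: v_47(444!) = 9 = 9.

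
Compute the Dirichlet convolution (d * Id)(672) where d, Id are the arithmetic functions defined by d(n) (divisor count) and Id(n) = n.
(d * Id)(672) = 5400

Divisors of 672: [1, 2, 3, 4, 6, 7, 8, 12, 14, 16, 21, 24, 28, 32, 42, 48, 56, 84, 96, 112, 168, 224, 336, 672]. For each d | 672:
  d = 1: d(1) · Id(672/1) = 1 · 672 = 672
  d = 2: d(2) · Id(672/2) = 2 · 336 = 672
  d = 3: d(3) · Id(672/3) = 2 · 224 = 448
  d = 4: d(4) · Id(672/4) = 3 · 168 = 504
  d = 6: d(6) · Id(672/6) = 4 · 112 = 448
  d = 7: d(7) · Id(672/7) = 2 · 96 = 192
  d = 8: d(8) · Id(672/8) = 4 · 84 = 336
  d = 12: d(12) · Id(672/12) = 6 · 56 = 336
  d = 14: d(14) · Id(672/14) = 4 · 48 = 192
  d = 16: d(16) · Id(672/16) = 5 · 42 = 210
  d = 21: d(21) · Id(672/21) = 4 · 32 = 128
  d = 24: d(24) · Id(672/24) = 8 · 28 = 224
  d = 28: d(28) · Id(672/28) = 6 · 24 = 144
  d = 32: d(32) · Id(672/32) = 6 · 21 = 126
  d = 42: d(42) · Id(672/42) = 8 · 16 = 128
  d = 48: d(48) · Id(672/48) = 10 · 14 = 140
  d = 56: d(56) · Id(672/56) = 8 · 12 = 96
  d = 84: d(84) · Id(672/84) = 12 · 8 = 96
  d = 96: d(96) · Id(672/96) = 12 · 7 = 84
  d = 112: d(112) · Id(672/112) = 10 · 6 = 60
  d = 168: d(168) · Id(672/168) = 16 · 4 = 64
  d = 224: d(224) · Id(672/224) = 12 · 3 = 36
  d = 336: d(336) · Id(672/336) = 20 · 2 = 40
  d = 672: d(672) · Id(672/672) = 24 · 1 = 24
Summing: (d * Id)(672) = 672 + 672 + 448 + 504 + 448 + 192 + 336 + 336 + 192 + 210 + 128 + 224 + 144 + 126 + 128 + 140 + 96 + 96 + 84 + 60 + 64 + 36 + 40 + 24 = 5400.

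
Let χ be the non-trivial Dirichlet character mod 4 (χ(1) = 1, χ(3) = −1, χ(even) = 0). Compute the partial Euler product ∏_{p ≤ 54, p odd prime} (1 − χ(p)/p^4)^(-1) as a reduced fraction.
∏ = 257364431333305770108011762895409938991497014556861335561/260241495905762991772533773778373936417391479107040051200

The odd primes p ≤ 54 are [3, 5, 7, 11, 13, 17, 19, 23, 29, 31, 37, 41, 43, 47, 53]. For each, χ(p) = 1 if p ≡ 1 mod 4, χ(p) = −1 if p ≡ 3 mod 4. Taking (1 − χ(p)/p^4)^(-1) = p^4/(p^4 − χ(p)): (1 − (-1)/3^4)^(-1) · (1 − (1)/5^4)^(-1) · (1 − (-1)/7^4)^(-1) · (1 − (-1)/11^4)^(-1) · (1 − (1)/13^4)^(-1) · (1 − (1)/17^4)^(-1) · (1 − (-1)/19^4)^(-1) · (1 − (-1)/23^4)^(-1) · (1 − (1)/29^4)^(-1) · (1 − (-1)/31^4)^(-1) · (1 − (1)/37^4)^(-1) · (1 − (1)/41^4)^(-1) · (1 − (-1)/43^4)^(-1) · (1 − (-1)/47^4)^(-1) · (1 − (1)/53^4)^(-1) = 257364431333305770108011762895409938991497014556861335561/260241495905762991772533773778373936417391479107040051200.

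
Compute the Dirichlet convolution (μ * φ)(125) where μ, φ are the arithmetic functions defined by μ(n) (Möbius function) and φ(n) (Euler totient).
(μ * φ)(125) = 80

Divisors of 125: [1, 5, 25, 125]. For each d | 125:
  d = 1: μ(1) · φ(125/1) = 1 · 100 = 100
  d = 5: μ(5) · φ(125/5) = -1 · 20 = -20
  d = 25: μ(25) · φ(125/25) = 0 · 4 = 0
  d = 125: μ(125) · φ(125/125) = 0 · 1 = 0
Summing: (μ * φ)(125) = 100 + -20 + 0 + 0 = 80.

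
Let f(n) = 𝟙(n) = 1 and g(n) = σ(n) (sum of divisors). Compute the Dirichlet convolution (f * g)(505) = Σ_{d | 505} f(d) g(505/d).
(𝟙 * σ)(505) = 721

Divisors of 505: [1, 5, 101, 505]. For each d | 505:
  d = 1: 𝟙(1) · σ(505/1) = 1 · 612 = 612
  d = 5: 𝟙(5) · σ(505/5) = 1 · 102 = 102
  d = 101: 𝟙(101) · σ(505/101) = 1 · 6 = 6
  d = 505: 𝟙(505) · σ(505/505) = 1 · 1 = 1
Summing: (𝟙 * σ)(505) = 612 + 102 + 6 + 1 = 721.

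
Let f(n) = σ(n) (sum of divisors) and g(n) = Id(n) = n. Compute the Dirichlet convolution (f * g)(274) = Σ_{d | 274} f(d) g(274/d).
(σ * Id)(274) = 1375

Divisors of 274: [1, 2, 137, 274]. For each d | 274:
  d = 1: σ(1) · Id(274/1) = 1 · 274 = 274
  d = 2: σ(2) · Id(274/2) = 3 · 137 = 411
  d = 137: σ(137) · Id(274/137) = 138 · 2 = 276
  d = 274: σ(274) · Id(274/274) = 414 · 1 = 414
Summing: (σ * Id)(274) = 274 + 411 + 276 + 414 = 1375.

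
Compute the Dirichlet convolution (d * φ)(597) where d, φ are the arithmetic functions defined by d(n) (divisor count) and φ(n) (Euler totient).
(d * φ)(597) = 800

Divisors of 597: [1, 3, 199, 597]. For each d | 597:
  d = 1: d(1) · φ(597/1) = 1 · 396 = 396
  d = 3: d(3) · φ(597/3) = 2 · 198 = 396
  d = 199: d(199) · φ(597/199) = 2 · 2 = 4
  d = 597: d(597) · φ(597/597) = 4 · 1 = 4
Summing: (d * φ)(597) = 396 + 396 + 4 + 4 = 800.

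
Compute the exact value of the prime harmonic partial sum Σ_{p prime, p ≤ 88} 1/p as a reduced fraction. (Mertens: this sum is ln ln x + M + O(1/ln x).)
Σ 1/p = 475714535349241099037539188841003/267064515689275851355624017992790

π(88) = 23, so the primes ≤ 88 are [2, 3, 5, 7, 11, 13, 17, 19, 23, 29, 31, 37, 41, 43, 47, 53, 59, 61, 67, 71, 73, 79, 83]. Summing 1/p over these primes: 475714535349241099037539188841003/267064515689275851355624017992790 ≈ 1.7813. Mertens estimate ln ln(88) + 0.2615 ≈ 1.7605.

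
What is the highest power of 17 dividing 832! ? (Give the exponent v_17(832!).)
v_17(832!) = 50

Legendre's formula: v_p(n!) = Σ_{k ≥ 1} ⌊n / p^k⌋. For p = 17, n = 832, the terms are:
  ⌊832/17^1⌋ = ⌊832/17⌋ = 48
  ⌊832/17^2⌋ = ⌊832/289⌋ = 2
(the next term ⌊832/17^3⌋ = 0, terminating the sum). Summing: v_17(832!) = 48 + 2 = 50.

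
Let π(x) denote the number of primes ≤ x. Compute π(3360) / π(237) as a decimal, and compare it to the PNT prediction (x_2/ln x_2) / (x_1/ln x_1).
π(3360)/π(237) = 473/51 ≈ 9.2745;  PNT prediction ≈ 9.5474.

π(237) = 51 and π(3360) = 473, so π(3360)/π(237) ≈ 9.2745. The PNT-predicted ratio is (3360/ln(3360)) / (237/ln(237)) ≈ 9.5474. The two agree to within a few percent, as expected.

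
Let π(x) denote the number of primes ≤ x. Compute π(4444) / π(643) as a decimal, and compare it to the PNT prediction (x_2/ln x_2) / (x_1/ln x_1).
π(4444)/π(643) = 603/117 ≈ 5.1538;  PNT prediction ≈ 5.3207.

π(643) = 117 and π(4444) = 603, so π(4444)/π(643) ≈ 5.1538. The PNT-predicted ratio is (4444/ln(4444)) / (643/ln(643)) ≈ 5.3207. The two agree to within a few percent, as expected.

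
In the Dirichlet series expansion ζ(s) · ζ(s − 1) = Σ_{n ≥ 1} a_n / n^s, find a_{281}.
σ(281) = 282

In the product (Σ m^0/m^s)(Σ k / k^s) = Σ (Σ_{d | n} d) / n^s, the coefficient of 1/n^s is σ(n) = Σ_{d | n} d. For n = 281, divisors are [1, 281]; summing: σ(281) = 282.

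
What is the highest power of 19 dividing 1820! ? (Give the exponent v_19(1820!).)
v_19(1820!) = 100

Legendre's formula: v_p(n!) = Σ_{k ≥ 1} ⌊n / p^k⌋. For p = 19, n = 1820, the terms are:
  ⌊1820/19^1⌋ = ⌊1820/19⌋ = 95
  ⌊1820/19^2⌋ = ⌊1820/361⌋ = 5
(the next term ⌊1820/19^3⌋ = 0, terminating the sum). Summing: v_19(1820!) = 95 + 5 = 100.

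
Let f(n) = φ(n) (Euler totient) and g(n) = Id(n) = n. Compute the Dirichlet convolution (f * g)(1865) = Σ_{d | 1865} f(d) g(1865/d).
(φ * Id)(1865) = 6705

Divisors of 1865: [1, 5, 373, 1865]. For each d | 1865:
  d = 1: φ(1) · Id(1865/1) = 1 · 1865 = 1865
  d = 5: φ(5) · Id(1865/5) = 4 · 373 = 1492
  d = 373: φ(373) · Id(1865/373) = 372 · 5 = 1860
  d = 1865: φ(1865) · Id(1865/1865) = 1488 · 1 = 1488
Summing: (φ * Id)(1865) = 1865 + 1492 + 1860 + 1488 = 6705.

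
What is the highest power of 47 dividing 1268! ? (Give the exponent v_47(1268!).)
v_47(1268!) = 26

Legendre's formula: v_p(n!) = Σ_{k ≥ 1} ⌊n / p^k⌋. For p = 47, n = 1268, the terms are:
  ⌊1268/47^1⌋ = ⌊1268/47⌋ = 26
(the next term ⌊1268/47^2⌋ = 0, terminating the sum). Summing: v_47(1268!) = 26 = 26.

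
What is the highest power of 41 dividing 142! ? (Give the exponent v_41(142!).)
v_41(142!) = 3

Legendre's formula: v_p(n!) = Σ_{k ≥ 1} ⌊n / p^k⌋. For p = 41, n = 142, the terms are:
  ⌊142/41^1⌋ = ⌊142/41⌋ = 3
(the next term ⌊142/41^2⌋ = 0, terminating the sum). Summing: v_41(142!) = 3 = 3.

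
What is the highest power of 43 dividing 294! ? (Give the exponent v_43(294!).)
v_43(294!) = 6

Legendre's formula: v_p(n!) = Σ_{k ≥ 1} ⌊n / p^k⌋. For p = 43, n = 294, the terms are:
  ⌊294/43^1⌋ = ⌊294/43⌋ = 6
(the next term ⌊294/43^2⌋ = 0, terminating the sum). Summing: v_43(294!) = 6 = 6.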